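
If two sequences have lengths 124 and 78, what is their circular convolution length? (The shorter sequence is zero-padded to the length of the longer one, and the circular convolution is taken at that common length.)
Circular convolution (zero-padding the shorter input) has length max(m, n) = max(124, 78) = 124

124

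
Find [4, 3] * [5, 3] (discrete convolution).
y[0] = 4×5 = 20; y[1] = 4×3 + 3×5 = 27; y[2] = 3×3 = 9

[20, 27, 9]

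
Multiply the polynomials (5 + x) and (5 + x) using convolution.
Ascending coefficients: a = [5, 1], b = [5, 1]. c[0] = 5×5 = 25; c[1] = 5×1 + 1×5 = 10; c[2] = 1×1 = 1. Result coefficients: [25, 10, 1] → 25 + 10x + x^2

25 + 10x + x^2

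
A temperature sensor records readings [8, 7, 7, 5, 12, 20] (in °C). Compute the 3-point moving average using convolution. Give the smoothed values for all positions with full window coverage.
3-point moving average kernel = [1, 1, 1]. Apply in 'valid' mode (full window coverage): avg[0] = (8 + 7 + 7) / 3 = 7.33; avg[1] = (7 + 7 + 5) / 3 = 6.33; avg[2] = (7 + 5 + 12) / 3 = 8.0; avg[3] = (5 + 12 + 20) / 3 = 12.33. Smoothed values: [7.33, 6.33, 8.0, 12.33]

[7.33, 6.33, 8.0, 12.33]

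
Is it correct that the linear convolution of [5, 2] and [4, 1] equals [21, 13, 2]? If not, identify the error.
Recompute linear convolution of [5, 2] and [4, 1]: y[0] = 5×4 = 20; y[1] = 5×1 + 2×4 = 13; y[2] = 2×1 = 2 → [20, 13, 2]. Compare to given [21, 13, 2]: they differ at index 0: given 21, correct 20, so answer: No

No. Error at index 0: given 21, correct 20.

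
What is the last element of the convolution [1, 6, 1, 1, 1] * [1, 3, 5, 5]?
Use y[k] = Σ_i a[i]·b[k-i] at k=7. y[7] = 1×5 = 5

5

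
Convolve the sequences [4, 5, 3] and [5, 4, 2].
y[0] = 4×5 = 20; y[1] = 4×4 + 5×5 = 41; y[2] = 4×2 + 5×4 + 3×5 = 43; y[3] = 5×2 + 3×4 = 22; y[4] = 3×2 = 6

[20, 41, 43, 22, 6]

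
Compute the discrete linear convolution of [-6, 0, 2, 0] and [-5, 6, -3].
y[0] = -6×-5 = 30; y[1] = -6×6 + 0×-5 = -36; y[2] = -6×-3 + 0×6 + 2×-5 = 8; y[3] = 0×-3 + 2×6 + 0×-5 = 12; y[4] = 2×-3 + 0×6 = -6; y[5] = 0×-3 = 0

[30, -36, 8, 12, -6, 0]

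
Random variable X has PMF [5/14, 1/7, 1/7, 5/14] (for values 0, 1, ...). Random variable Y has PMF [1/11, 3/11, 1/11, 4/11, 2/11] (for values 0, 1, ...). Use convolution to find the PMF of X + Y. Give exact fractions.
P(X+Y=k) = Σ_i P(X=i)·P(Y=k-i) — a convolution of [5/14, 1/7, 1/7, 5/14] and [1/11, 3/11, 1/11, 4/11, 2/11]. P(X+Y=0) = (5/14)×(1/11) = 5/154; P(X+Y=1) = (5/14)×(3/11) + (1/7)×(1/11) = 15/154 + 1/77 = 17/154; P(X+Y=2) = (5/14)×(1/11) + (1/7)×(3/11) + (1/7)×(1/11) = 5/154 + 3/77 + 1/77 = 13/154; P(X+Y=3) = (5/14)×(4/11) + (1/7)×(1/11) + (1/7)×(3/11) + (5/14)×(1/11) = 10/77 + 1/77 + 3/77 + 5/154 = 3/14; P(X+Y=4) = (5/14)×(2/11) + (1/7)×(4/11) + (1/7)×(1/11) + (5/14)×(3/11) = 5/77 + 4/77 + 1/77 + 15/154 = 5/22; P(X+Y=5) = (1/7)×(2/11) + (1/7)×(4/11) + (5/14)×(1/11) = 2/77 + 4/77 + 5/154 = 17/154; P(X+Y=6) = (1/7)×(2/11) + (5/14)×(4/11) = 2/77 + 10/77 = 12/77; P(X+Y=7) = (5/14)×(2/11) = 5/77. PMF: [5/154, 17/154, 13/154, 3/14, 5/22, 17/154, 12/77, 5/77] (sums to 1 ✓)

[5/154, 17/154, 13/154, 3/14, 5/22, 17/154, 12/77, 5/77]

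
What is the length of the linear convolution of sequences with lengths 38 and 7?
Linear/full convolution length: m + n - 1 = 38 + 7 - 1 = 44

44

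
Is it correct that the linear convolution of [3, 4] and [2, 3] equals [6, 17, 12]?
Recompute linear convolution of [3, 4] and [2, 3]: y[0] = 3×2 = 6; y[1] = 3×3 + 4×2 = 17; y[2] = 4×3 = 12 → [6, 17, 12]. Given [6, 17, 12] matches, so answer: Yes

Yes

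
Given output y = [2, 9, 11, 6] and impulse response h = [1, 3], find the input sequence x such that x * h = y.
Deconvolve y=[2, 9, 11, 6] by h=[1, 3]. Since h[0]=1, solve forward: x[0] = y[0] / 1 = 2; x[1] = (y[1] - 2×3) / 1 = 3; x[2] = (y[2] - 3×3) / 1 = 2. So x = [2, 3, 2]. Check by forward convolution: y[0] = 2×1 = 2; y[1] = 2×3 + 3×1 = 9; y[2] = 3×3 + 2×1 = 11; y[3] = 2×3 = 6

[2, 3, 2]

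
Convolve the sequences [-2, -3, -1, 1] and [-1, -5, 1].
y[0] = -2×-1 = 2; y[1] = -2×-5 + -3×-1 = 13; y[2] = -2×1 + -3×-5 + -1×-1 = 14; y[3] = -3×1 + -1×-5 + 1×-1 = 1; y[4] = -1×1 + 1×-5 = -6; y[5] = 1×1 = 1

[2, 13, 14, 1, -6, 1]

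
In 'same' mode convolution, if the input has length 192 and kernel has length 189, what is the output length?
'Same' mode returns an output with the same length as the input: 192

192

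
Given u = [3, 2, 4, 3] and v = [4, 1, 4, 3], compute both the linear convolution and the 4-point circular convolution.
Linear: y_lin[0] = 3×4 = 12; y_lin[1] = 3×1 + 2×4 = 11; y_lin[2] = 3×4 + 2×1 + 4×4 = 30; y_lin[3] = 3×3 + 2×4 + 4×1 + 3×4 = 33; y_lin[4] = 2×3 + 4×4 + 3×1 = 25; y_lin[5] = 4×3 + 3×4 = 24; y_lin[6] = 3×3 = 9 → [12, 11, 30, 33, 25, 24, 9]. Circular (length 4): y[0] = 3×4 + 2×3 + 4×4 + 3×1 = 37; y[1] = 3×1 + 2×4 + 4×3 + 3×4 = 35; y[2] = 3×4 + 2×1 + 4×4 + 3×3 = 39; y[3] = 3×3 + 2×4 + 4×1 + 3×4 = 33 → [37, 35, 39, 33]

Linear: [12, 11, 30, 33, 25, 24, 9], Circular: [37, 35, 39, 33]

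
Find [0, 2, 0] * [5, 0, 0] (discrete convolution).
y[0] = 0×5 = 0; y[1] = 0×0 + 2×5 = 10; y[2] = 0×0 + 2×0 + 0×5 = 0; y[3] = 2×0 + 0×0 = 0; y[4] = 0×0 = 0

[0, 10, 0, 0, 0]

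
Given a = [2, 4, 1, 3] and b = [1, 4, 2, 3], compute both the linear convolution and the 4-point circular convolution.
Linear: y_lin[0] = 2×1 = 2; y_lin[1] = 2×4 + 4×1 = 12; y_lin[2] = 2×2 + 4×4 + 1×1 = 21; y_lin[3] = 2×3 + 4×2 + 1×4 + 3×1 = 21; y_lin[4] = 4×3 + 1×2 + 3×4 = 26; y_lin[5] = 1×3 + 3×2 = 9; y_lin[6] = 3×3 = 9 → [2, 12, 21, 21, 26, 9, 9]. Circular (length 4): y[0] = 2×1 + 4×3 + 1×2 + 3×4 = 28; y[1] = 2×4 + 4×1 + 1×3 + 3×2 = 21; y[2] = 2×2 + 4×4 + 1×1 + 3×3 = 30; y[3] = 2×3 + 4×2 + 1×4 + 3×1 = 21 → [28, 21, 30, 21]

Linear: [2, 12, 21, 21, 26, 9, 9], Circular: [28, 21, 30, 21]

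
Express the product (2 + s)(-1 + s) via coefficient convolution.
Ascending coefficients: a = [2, 1], b = [-1, 1]. c[0] = 2×-1 = -2; c[1] = 2×1 + 1×-1 = 1; c[2] = 1×1 = 1. Result coefficients: [-2, 1, 1] → -2 + s + s^2

-2 + s + s^2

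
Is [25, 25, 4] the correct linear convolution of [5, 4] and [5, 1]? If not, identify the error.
Recompute linear convolution of [5, 4] and [5, 1]: y[0] = 5×5 = 25; y[1] = 5×1 + 4×5 = 25; y[2] = 4×1 = 4 → [25, 25, 4]. Given [25, 25, 4] matches, so answer: Yes

Yes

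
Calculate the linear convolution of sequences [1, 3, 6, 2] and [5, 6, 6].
y[0] = 1×5 = 5; y[1] = 1×6 + 3×5 = 21; y[2] = 1×6 + 3×6 + 6×5 = 54; y[3] = 3×6 + 6×6 + 2×5 = 64; y[4] = 6×6 + 2×6 = 48; y[5] = 2×6 = 12

[5, 21, 54, 64, 48, 12]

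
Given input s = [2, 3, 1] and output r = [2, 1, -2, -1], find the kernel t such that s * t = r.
Output length 4 = len(s) + len(t) - 1 ⇒ len(t) = 2. Solve t forward using t[k] = (r[k] - Σ_{i≥1} s[i]·t[k-i]) / s[0]: t[0] = r[0] / s[0] = 2 / 2 = 1; t[1] = (r[1] - 3×1) / s[0] = (1 - 3×1) / 2 = -1. So t = [1, -1]. Forward-check [2, 3, 1] * [1, -1]: r[0] = 2×1 = 2; r[1] = 2×-1 + 3×1 = 1; r[2] = 3×-1 + 1×1 = -2; r[3] = 1×-1 = -1 → [2, 1, -2, -1] ✓

[1, -1]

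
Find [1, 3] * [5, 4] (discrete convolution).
y[0] = 1×5 = 5; y[1] = 1×4 + 3×5 = 19; y[2] = 3×4 = 12

[5, 19, 12]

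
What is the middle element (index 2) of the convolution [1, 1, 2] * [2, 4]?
Use y[k] = Σ_i a[i]·b[k-i] at k=2. y[2] = 1×4 + 2×2 = 8

8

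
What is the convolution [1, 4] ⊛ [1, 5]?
y[0] = 1×1 = 1; y[1] = 1×5 + 4×1 = 9; y[2] = 4×5 = 20

[1, 9, 20]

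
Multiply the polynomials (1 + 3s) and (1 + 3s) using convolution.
Ascending coefficients: a = [1, 3], b = [1, 3]. c[0] = 1×1 = 1; c[1] = 1×3 + 3×1 = 6; c[2] = 3×3 = 9. Result coefficients: [1, 6, 9] → 1 + 6s + 9s^2

1 + 6s + 9s^2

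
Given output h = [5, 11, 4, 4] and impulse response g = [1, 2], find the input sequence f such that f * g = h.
Deconvolve h=[5, 11, 4, 4] by g=[1, 2]. Since g[0]=1, solve forward: f[0] = h[0] / 1 = 5; f[1] = (h[1] - 5×2) / 1 = 1; f[2] = (h[2] - 1×2) / 1 = 2. So f = [5, 1, 2]. Check by forward convolution: h[0] = 5×1 = 5; h[1] = 5×2 + 1×1 = 11; h[2] = 1×2 + 2×1 = 4; h[3] = 2×2 = 4

[5, 1, 2]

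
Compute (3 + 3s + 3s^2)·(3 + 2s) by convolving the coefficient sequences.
Ascending coefficients: a = [3, 3, 3], b = [3, 2]. c[0] = 3×3 = 9; c[1] = 3×2 + 3×3 = 15; c[2] = 3×2 + 3×3 = 15; c[3] = 3×2 = 6. Result coefficients: [9, 15, 15, 6] → 9 + 15s + 15s^2 + 6s^3

9 + 15s + 15s^2 + 6s^3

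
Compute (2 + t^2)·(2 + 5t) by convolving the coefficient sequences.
Ascending coefficients: a = [2, 0, 1], b = [2, 5]. c[0] = 2×2 = 4; c[1] = 2×5 + 0×2 = 10; c[2] = 0×5 + 1×2 = 2; c[3] = 1×5 = 5. Result coefficients: [4, 10, 2, 5] → 4 + 10t + 2t^2 + 5t^3

4 + 10t + 2t^2 + 5t^3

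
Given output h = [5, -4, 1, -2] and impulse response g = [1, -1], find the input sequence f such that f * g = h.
Deconvolve h=[5, -4, 1, -2] by g=[1, -1]. Since g[0]=1, solve forward: f[0] = h[0] / 1 = 5; f[1] = (h[1] - 5×-1) / 1 = 1; f[2] = (h[2] - 1×-1) / 1 = 2. So f = [5, 1, 2]. Check by forward convolution: h[0] = 5×1 = 5; h[1] = 5×-1 + 1×1 = -4; h[2] = 1×-1 + 2×1 = 1; h[3] = 2×-1 = -2

[5, 1, 2]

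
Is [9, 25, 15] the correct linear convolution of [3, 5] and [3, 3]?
Recompute linear convolution of [3, 5] and [3, 3]: y[0] = 3×3 = 9; y[1] = 3×3 + 5×3 = 24; y[2] = 5×3 = 15 → [9, 24, 15]. Compare to given [9, 25, 15]: they differ at index 1: given 25, correct 24, so answer: No

No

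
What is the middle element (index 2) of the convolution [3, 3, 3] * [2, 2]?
Use y[k] = Σ_i a[i]·b[k-i] at k=2. y[2] = 3×2 + 3×2 = 12

12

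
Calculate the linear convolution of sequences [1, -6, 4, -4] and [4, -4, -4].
y[0] = 1×4 = 4; y[1] = 1×-4 + -6×4 = -28; y[2] = 1×-4 + -6×-4 + 4×4 = 36; y[3] = -6×-4 + 4×-4 + -4×4 = -8; y[4] = 4×-4 + -4×-4 = 0; y[5] = -4×-4 = 16

[4, -28, 36, -8, 0, 16]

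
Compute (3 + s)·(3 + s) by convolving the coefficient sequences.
Ascending coefficients: a = [3, 1], b = [3, 1]. c[0] = 3×3 = 9; c[1] = 3×1 + 1×3 = 6; c[2] = 1×1 = 1. Result coefficients: [9, 6, 1] → 9 + 6s + s^2

9 + 6s + s^2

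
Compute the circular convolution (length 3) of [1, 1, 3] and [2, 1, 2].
Use y[k] = Σ_j u[j]·v[(k-j) mod 3]. y[0] = 1×2 + 1×2 + 3×1 = 7; y[1] = 1×1 + 1×2 + 3×2 = 9; y[2] = 1×2 + 1×1 + 3×2 = 9. Result: [7, 9, 9]

[7, 9, 9]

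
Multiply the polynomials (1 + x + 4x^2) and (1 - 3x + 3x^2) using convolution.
Ascending coefficients: a = [1, 1, 4], b = [1, -3, 3]. c[0] = 1×1 = 1; c[1] = 1×-3 + 1×1 = -2; c[2] = 1×3 + 1×-3 + 4×1 = 4; c[3] = 1×3 + 4×-3 = -9; c[4] = 4×3 = 12. Result coefficients: [1, -2, 4, -9, 12] → 1 - 2x + 4x^2 - 9x^3 + 12x^4

1 - 2x + 4x^2 - 9x^3 + 12x^4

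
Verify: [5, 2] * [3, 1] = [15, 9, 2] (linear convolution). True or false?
Recompute linear convolution of [5, 2] and [3, 1]: y[0] = 5×3 = 15; y[1] = 5×1 + 2×3 = 11; y[2] = 2×1 = 2 → [15, 11, 2]. Compare to given [15, 9, 2]: they differ at index 1: given 9, correct 11, so answer: No

No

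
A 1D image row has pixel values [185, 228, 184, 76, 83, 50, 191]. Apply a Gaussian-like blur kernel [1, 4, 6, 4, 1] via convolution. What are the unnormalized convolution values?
Convolve image row [185, 228, 184, 76, 83, 50, 191] with kernel [1, 4, 6, 4, 1]: y[0] = 185×1 = 185; y[1] = 185×4 + 228×1 = 968; y[2] = 185×6 + 228×4 + 184×1 = 2206; y[3] = 185×4 + 228×6 + 184×4 + 76×1 = 2920; y[4] = 185×1 + 228×4 + 184×6 + 76×4 + 83×1 = 2588; y[5] = 228×1 + 184×4 + 76×6 + 83×4 + 50×1 = 1802; y[6] = 184×1 + 76×4 + 83×6 + 50×4 + 191×1 = 1377; y[7] = 76×1 + 83×4 + 50×6 + 191×4 = 1472; y[8] = 83×1 + 50×4 + 191×6 = 1429; y[9] = 50×1 + 191×4 = 814; y[10] = 191×1 = 191 → [185, 968, 2206, 2920, 2588, 1802, 1377, 1472, 1429, 814, 191]. Normalization factor = sum(kernel) = 16.

[185, 968, 2206, 2920, 2588, 1802, 1377, 1472, 1429, 814, 191]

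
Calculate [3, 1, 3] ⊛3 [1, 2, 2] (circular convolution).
Use y[k] = Σ_j u[j]·v[(k-j) mod 3]. y[0] = 3×1 + 1×2 + 3×2 = 11; y[1] = 3×2 + 1×1 + 3×2 = 13; y[2] = 3×2 + 1×2 + 3×1 = 11. Result: [11, 13, 11]

[11, 13, 11]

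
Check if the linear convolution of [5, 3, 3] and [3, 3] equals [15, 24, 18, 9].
Recompute linear convolution of [5, 3, 3] and [3, 3]: y[0] = 5×3 = 15; y[1] = 5×3 + 3×3 = 24; y[2] = 3×3 + 3×3 = 18; y[3] = 3×3 = 9 → [15, 24, 18, 9]. Given [15, 24, 18, 9] matches, so answer: Yes

Yes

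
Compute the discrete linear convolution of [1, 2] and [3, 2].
y[0] = 1×3 = 3; y[1] = 1×2 + 2×3 = 8; y[2] = 2×2 = 4

[3, 8, 4]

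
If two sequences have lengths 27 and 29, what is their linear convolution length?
Linear/full convolution length: m + n - 1 = 27 + 29 - 1 = 55

55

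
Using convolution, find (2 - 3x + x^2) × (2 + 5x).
Ascending coefficients: a = [2, -3, 1], b = [2, 5]. c[0] = 2×2 = 4; c[1] = 2×5 + -3×2 = 4; c[2] = -3×5 + 1×2 = -13; c[3] = 1×5 = 5. Result coefficients: [4, 4, -13, 5] → 4 + 4x - 13x^2 + 5x^3

4 + 4x - 13x^2 + 5x^3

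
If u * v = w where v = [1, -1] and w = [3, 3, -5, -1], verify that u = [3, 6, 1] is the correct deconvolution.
Forward-compute [3, 6, 1] * [1, -1]: w[0] = 3×1 = 3; w[1] = 3×-1 + 6×1 = 3; w[2] = 6×-1 + 1×1 = -5; w[3] = 1×-1 = -1 → [3, 3, -5, -1]. Matches given w = [3, 3, -5, -1], so verified.

Verified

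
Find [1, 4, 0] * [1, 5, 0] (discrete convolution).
y[0] = 1×1 = 1; y[1] = 1×5 + 4×1 = 9; y[2] = 1×0 + 4×5 + 0×1 = 20; y[3] = 4×0 + 0×5 = 0; y[4] = 0×0 = 0

[1, 9, 20, 0, 0]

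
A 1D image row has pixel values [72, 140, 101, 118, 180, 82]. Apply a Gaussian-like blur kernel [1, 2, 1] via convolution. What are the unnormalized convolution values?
Convolve image row [72, 140, 101, 118, 180, 82] with kernel [1, 2, 1]: y[0] = 72×1 = 72; y[1] = 72×2 + 140×1 = 284; y[2] = 72×1 + 140×2 + 101×1 = 453; y[3] = 140×1 + 101×2 + 118×1 = 460; y[4] = 101×1 + 118×2 + 180×1 = 517; y[5] = 118×1 + 180×2 + 82×1 = 560; y[6] = 180×1 + 82×2 = 344; y[7] = 82×1 = 82 → [72, 284, 453, 460, 517, 560, 344, 82]. Normalization factor = sum(kernel) = 4.

[72, 284, 453, 460, 517, 560, 344, 82]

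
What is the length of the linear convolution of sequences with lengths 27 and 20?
Linear/full convolution length: m + n - 1 = 27 + 20 - 1 = 46

46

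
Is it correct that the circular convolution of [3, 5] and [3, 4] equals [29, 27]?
Recompute circular convolution of [3, 5] and [3, 4]: y[0] = 3×3 + 5×4 = 29; y[1] = 3×4 + 5×3 = 27 → [29, 27]. Given [29, 27] matches, so answer: Yes

Yes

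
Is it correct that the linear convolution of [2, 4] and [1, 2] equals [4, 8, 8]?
Recompute linear convolution of [2, 4] and [1, 2]: y[0] = 2×1 = 2; y[1] = 2×2 + 4×1 = 8; y[2] = 4×2 = 8 → [2, 8, 8]. Compare to given [4, 8, 8]: they differ at index 0: given 4, correct 2, so answer: No

No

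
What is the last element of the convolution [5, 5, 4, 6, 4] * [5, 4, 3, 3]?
Use y[k] = Σ_i a[i]·b[k-i] at k=7. y[7] = 4×3 = 12

12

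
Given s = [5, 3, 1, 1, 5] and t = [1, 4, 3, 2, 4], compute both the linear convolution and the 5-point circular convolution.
Linear: y_lin[0] = 5×1 = 5; y_lin[1] = 5×4 + 3×1 = 23; y_lin[2] = 5×3 + 3×4 + 1×1 = 28; y_lin[3] = 5×2 + 3×3 + 1×4 + 1×1 = 24; y_lin[4] = 5×4 + 3×2 + 1×3 + 1×4 + 5×1 = 38; y_lin[5] = 3×4 + 1×2 + 1×3 + 5×4 = 37; y_lin[6] = 1×4 + 1×2 + 5×3 = 21; y_lin[7] = 1×4 + 5×2 = 14; y_lin[8] = 5×4 = 20 → [5, 23, 28, 24, 38, 37, 21, 14, 20]. Circular (length 5): y[0] = 5×1 + 3×4 + 1×2 + 1×3 + 5×4 = 42; y[1] = 5×4 + 3×1 + 1×4 + 1×2 + 5×3 = 44; y[2] = 5×3 + 3×4 + 1×1 + 1×4 + 5×2 = 42; y[3] = 5×2 + 3×3 + 1×4 + 1×1 + 5×4 = 44; y[4] = 5×4 + 3×2 + 1×3 + 1×4 + 5×1 = 38 → [42, 44, 42, 44, 38]

Linear: [5, 23, 28, 24, 38, 37, 21, 14, 20], Circular: [42, 44, 42, 44, 38]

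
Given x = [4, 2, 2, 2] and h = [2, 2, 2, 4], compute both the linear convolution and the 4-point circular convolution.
Linear: y_lin[0] = 4×2 = 8; y_lin[1] = 4×2 + 2×2 = 12; y_lin[2] = 4×2 + 2×2 + 2×2 = 16; y_lin[3] = 4×4 + 2×2 + 2×2 + 2×2 = 28; y_lin[4] = 2×4 + 2×2 + 2×2 = 16; y_lin[5] = 2×4 + 2×2 = 12; y_lin[6] = 2×4 = 8 → [8, 12, 16, 28, 16, 12, 8]. Circular (length 4): y[0] = 4×2 + 2×4 + 2×2 + 2×2 = 24; y[1] = 4×2 + 2×2 + 2×4 + 2×2 = 24; y[2] = 4×2 + 2×2 + 2×2 + 2×4 = 24; y[3] = 4×4 + 2×2 + 2×2 + 2×2 = 28 → [24, 24, 24, 28]

Linear: [8, 12, 16, 28, 16, 12, 8], Circular: [24, 24, 24, 28]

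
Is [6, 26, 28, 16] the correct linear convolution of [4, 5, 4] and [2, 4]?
Recompute linear convolution of [4, 5, 4] and [2, 4]: y[0] = 4×2 = 8; y[1] = 4×4 + 5×2 = 26; y[2] = 5×4 + 4×2 = 28; y[3] = 4×4 = 16 → [8, 26, 28, 16]. Compare to given [6, 26, 28, 16]: they differ at index 0: given 6, correct 8, so answer: No

No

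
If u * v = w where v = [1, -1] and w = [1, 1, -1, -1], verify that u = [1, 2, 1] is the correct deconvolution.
Forward-compute [1, 2, 1] * [1, -1]: w[0] = 1×1 = 1; w[1] = 1×-1 + 2×1 = 1; w[2] = 2×-1 + 1×1 = -1; w[3] = 1×-1 = -1 → [1, 1, -1, -1]. Matches given w = [1, 1, -1, -1], so verified.

Verified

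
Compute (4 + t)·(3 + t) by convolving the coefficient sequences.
Ascending coefficients: a = [4, 1], b = [3, 1]. c[0] = 4×3 = 12; c[1] = 4×1 + 1×3 = 7; c[2] = 1×1 = 1. Result coefficients: [12, 7, 1] → 12 + 7t + t^2

12 + 7t + t^2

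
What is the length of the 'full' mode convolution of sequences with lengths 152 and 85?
Linear/full convolution length: m + n - 1 = 152 + 85 - 1 = 236

236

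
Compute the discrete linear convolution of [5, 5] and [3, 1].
y[0] = 5×3 = 15; y[1] = 5×1 + 5×3 = 20; y[2] = 5×1 = 5

[15, 20, 5]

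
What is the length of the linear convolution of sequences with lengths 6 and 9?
Linear/full convolution length: m + n - 1 = 6 + 9 - 1 = 14

14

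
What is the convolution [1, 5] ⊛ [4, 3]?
y[0] = 1×4 = 4; y[1] = 1×3 + 5×4 = 23; y[2] = 5×3 = 15

[4, 23, 15]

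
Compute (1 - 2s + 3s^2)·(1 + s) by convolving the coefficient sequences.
Ascending coefficients: a = [1, -2, 3], b = [1, 1]. c[0] = 1×1 = 1; c[1] = 1×1 + -2×1 = -1; c[2] = -2×1 + 3×1 = 1; c[3] = 3×1 = 3. Result coefficients: [1, -1, 1, 3] → 1 - s + s^2 + 3s^3

1 - s + s^2 + 3s^3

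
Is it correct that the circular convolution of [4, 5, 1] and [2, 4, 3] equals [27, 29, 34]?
Recompute circular convolution of [4, 5, 1] and [2, 4, 3]: y[0] = 4×2 + 5×3 + 1×4 = 27; y[1] = 4×4 + 5×2 + 1×3 = 29; y[2] = 4×3 + 5×4 + 1×2 = 34 → [27, 29, 34]. Given [27, 29, 34] matches, so answer: Yes

Yes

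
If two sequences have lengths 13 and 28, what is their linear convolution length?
Linear/full convolution length: m + n - 1 = 13 + 28 - 1 = 40

40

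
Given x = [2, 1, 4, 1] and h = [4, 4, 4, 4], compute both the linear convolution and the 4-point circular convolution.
Linear: y_lin[0] = 2×4 = 8; y_lin[1] = 2×4 + 1×4 = 12; y_lin[2] = 2×4 + 1×4 + 4×4 = 28; y_lin[3] = 2×4 + 1×4 + 4×4 + 1×4 = 32; y_lin[4] = 1×4 + 4×4 + 1×4 = 24; y_lin[5] = 4×4 + 1×4 = 20; y_lin[6] = 1×4 = 4 → [8, 12, 28, 32, 24, 20, 4]. Circular (length 4): y[0] = 2×4 + 1×4 + 4×4 + 1×4 = 32; y[1] = 2×4 + 1×4 + 4×4 + 1×4 = 32; y[2] = 2×4 + 1×4 + 4×4 + 1×4 = 32; y[3] = 2×4 + 1×4 + 4×4 + 1×4 = 32 → [32, 32, 32, 32]

Linear: [8, 12, 28, 32, 24, 20, 4], Circular: [32, 32, 32, 32]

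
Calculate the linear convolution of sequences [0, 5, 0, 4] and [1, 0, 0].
y[0] = 0×1 = 0; y[1] = 0×0 + 5×1 = 5; y[2] = 0×0 + 5×0 + 0×1 = 0; y[3] = 5×0 + 0×0 + 4×1 = 4; y[4] = 0×0 + 4×0 = 0; y[5] = 4×0 = 0

[0, 5, 0, 4, 0, 0]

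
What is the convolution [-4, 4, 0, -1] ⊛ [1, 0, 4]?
y[0] = -4×1 = -4; y[1] = -4×0 + 4×1 = 4; y[2] = -4×4 + 4×0 + 0×1 = -16; y[3] = 4×4 + 0×0 + -1×1 = 15; y[4] = 0×4 + -1×0 = 0; y[5] = -1×4 = -4

[-4, 4, -16, 15, 0, -4]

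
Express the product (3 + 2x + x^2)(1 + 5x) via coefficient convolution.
Ascending coefficients: a = [3, 2, 1], b = [1, 5]. c[0] = 3×1 = 3; c[1] = 3×5 + 2×1 = 17; c[2] = 2×5 + 1×1 = 11; c[3] = 1×5 = 5. Result coefficients: [3, 17, 11, 5] → 3 + 17x + 11x^2 + 5x^3

3 + 17x + 11x^2 + 5x^3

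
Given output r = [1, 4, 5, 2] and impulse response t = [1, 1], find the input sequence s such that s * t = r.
Deconvolve r=[1, 4, 5, 2] by t=[1, 1]. Since t[0]=1, solve forward: s[0] = r[0] / 1 = 1; s[1] = (r[1] - 1×1) / 1 = 3; s[2] = (r[2] - 3×1) / 1 = 2. So s = [1, 3, 2]. Check by forward convolution: r[0] = 1×1 = 1; r[1] = 1×1 + 3×1 = 4; r[2] = 3×1 + 2×1 = 5; r[3] = 2×1 = 2

[1, 3, 2]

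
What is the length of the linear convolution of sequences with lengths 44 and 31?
Linear/full convolution length: m + n - 1 = 44 + 31 - 1 = 74

74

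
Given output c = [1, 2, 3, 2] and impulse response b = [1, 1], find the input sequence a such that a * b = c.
Deconvolve c=[1, 2, 3, 2] by b=[1, 1]. Since b[0]=1, solve forward: a[0] = c[0] / 1 = 1; a[1] = (c[1] - 1×1) / 1 = 1; a[2] = (c[2] - 1×1) / 1 = 2. So a = [1, 1, 2]. Check by forward convolution: c[0] = 1×1 = 1; c[1] = 1×1 + 1×1 = 2; c[2] = 1×1 + 2×1 = 3; c[3] = 2×1 = 2

[1, 1, 2]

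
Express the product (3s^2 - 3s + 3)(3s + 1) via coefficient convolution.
Ascending coefficients: a = [3, -3, 3], b = [1, 3]. c[0] = 3×1 = 3; c[1] = 3×3 + -3×1 = 6; c[2] = -3×3 + 3×1 = -6; c[3] = 3×3 = 9. Result coefficients: [3, 6, -6, 9] → 9s^3 - 6s^2 + 6s + 3

9s^3 - 6s^2 + 6s + 3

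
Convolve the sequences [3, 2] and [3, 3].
y[0] = 3×3 = 9; y[1] = 3×3 + 2×3 = 15; y[2] = 2×3 = 6

[9, 15, 6]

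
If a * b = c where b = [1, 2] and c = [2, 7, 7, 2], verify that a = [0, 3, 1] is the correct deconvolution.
Forward-compute [0, 3, 1] * [1, 2]: c[0] = 0×1 = 0; c[1] = 0×2 + 3×1 = 3; c[2] = 3×2 + 1×1 = 7; c[3] = 1×2 = 2 → [0, 3, 7, 2]. Does not match given c = [2, 7, 7, 2].

Not verified. [0, 3, 1] * [1, 2] = [0, 3, 7, 2], which differs from [2, 7, 7, 2] at index 0.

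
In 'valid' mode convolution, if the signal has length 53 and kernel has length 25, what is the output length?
'Valid' mode counts only positions where the kernel fully overlaps the signal: m - n + 1 = 53 - 25 + 1 = 29

29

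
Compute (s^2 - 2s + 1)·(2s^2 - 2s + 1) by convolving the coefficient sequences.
Ascending coefficients: a = [1, -2, 1], b = [1, -2, 2]. c[0] = 1×1 = 1; c[1] = 1×-2 + -2×1 = -4; c[2] = 1×2 + -2×-2 + 1×1 = 7; c[3] = -2×2 + 1×-2 = -6; c[4] = 1×2 = 2. Result coefficients: [1, -4, 7, -6, 2] → 2s^4 - 6s^3 + 7s^2 - 4s + 1

2s^4 - 6s^3 + 7s^2 - 4s + 1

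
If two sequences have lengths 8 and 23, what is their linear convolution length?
Linear/full convolution length: m + n - 1 = 8 + 23 - 1 = 30

30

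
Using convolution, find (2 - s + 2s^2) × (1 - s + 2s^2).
Ascending coefficients: a = [2, -1, 2], b = [1, -1, 2]. c[0] = 2×1 = 2; c[1] = 2×-1 + -1×1 = -3; c[2] = 2×2 + -1×-1 + 2×1 = 7; c[3] = -1×2 + 2×-1 = -4; c[4] = 2×2 = 4. Result coefficients: [2, -3, 7, -4, 4] → 2 - 3s + 7s^2 - 4s^3 + 4s^4

2 - 3s + 7s^2 - 4s^3 + 4s^4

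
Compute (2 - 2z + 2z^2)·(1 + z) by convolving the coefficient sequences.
Ascending coefficients: a = [2, -2, 2], b = [1, 1]. c[0] = 2×1 = 2; c[1] = 2×1 + -2×1 = 0; c[2] = -2×1 + 2×1 = 0; c[3] = 2×1 = 2. Result coefficients: [2, 0, 0, 2] → 2 + 2z^3

2 + 2z^3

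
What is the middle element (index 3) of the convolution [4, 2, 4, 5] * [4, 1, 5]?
Use y[k] = Σ_i a[i]·b[k-i] at k=3. y[3] = 2×5 + 4×1 + 5×4 = 34

34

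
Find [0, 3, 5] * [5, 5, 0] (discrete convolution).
y[0] = 0×5 = 0; y[1] = 0×5 + 3×5 = 15; y[2] = 0×0 + 3×5 + 5×5 = 40; y[3] = 3×0 + 5×5 = 25; y[4] = 5×0 = 0

[0, 15, 40, 25, 0]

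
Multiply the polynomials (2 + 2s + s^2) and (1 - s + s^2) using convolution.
Ascending coefficients: a = [2, 2, 1], b = [1, -1, 1]. c[0] = 2×1 = 2; c[1] = 2×-1 + 2×1 = 0; c[2] = 2×1 + 2×-1 + 1×1 = 1; c[3] = 2×1 + 1×-1 = 1; c[4] = 1×1 = 1. Result coefficients: [2, 0, 1, 1, 1] → 2 + s^2 + s^3 + s^4

2 + s^2 + s^3 + s^4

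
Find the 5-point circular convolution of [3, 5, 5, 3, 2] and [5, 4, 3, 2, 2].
Use y[k] = Σ_j f[j]·g[(k-j) mod 5]. y[0] = 3×5 + 5×2 + 5×2 + 3×3 + 2×4 = 52; y[1] = 3×4 + 5×5 + 5×2 + 3×2 + 2×3 = 59; y[2] = 3×3 + 5×4 + 5×5 + 3×2 + 2×2 = 64; y[3] = 3×2 + 5×3 + 5×4 + 3×5 + 2×2 = 60; y[4] = 3×2 + 5×2 + 5×3 + 3×4 + 2×5 = 53. Result: [52, 59, 64, 60, 53]

[52, 59, 64, 60, 53]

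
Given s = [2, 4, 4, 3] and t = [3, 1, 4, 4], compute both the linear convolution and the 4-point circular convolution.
Linear: y_lin[0] = 2×3 = 6; y_lin[1] = 2×1 + 4×3 = 14; y_lin[2] = 2×4 + 4×1 + 4×3 = 24; y_lin[3] = 2×4 + 4×4 + 4×1 + 3×3 = 37; y_lin[4] = 4×4 + 4×4 + 3×1 = 35; y_lin[5] = 4×4 + 3×4 = 28; y_lin[6] = 3×4 = 12 → [6, 14, 24, 37, 35, 28, 12]. Circular (length 4): y[0] = 2×3 + 4×4 + 4×4 + 3×1 = 41; y[1] = 2×1 + 4×3 + 4×4 + 3×4 = 42; y[2] = 2×4 + 4×1 + 4×3 + 3×4 = 36; y[3] = 2×4 + 4×4 + 4×1 + 3×3 = 37 → [41, 42, 36, 37]

Linear: [6, 14, 24, 37, 35, 28, 12], Circular: [41, 42, 36, 37]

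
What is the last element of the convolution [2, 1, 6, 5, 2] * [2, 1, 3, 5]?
Use y[k] = Σ_i a[i]·b[k-i] at k=7. y[7] = 2×5 = 10

10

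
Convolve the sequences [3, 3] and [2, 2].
y[0] = 3×2 = 6; y[1] = 3×2 + 3×2 = 12; y[2] = 3×2 = 6

[6, 12, 6]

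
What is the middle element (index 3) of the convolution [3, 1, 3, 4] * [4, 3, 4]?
Use y[k] = Σ_i a[i]·b[k-i] at k=3. y[3] = 1×4 + 3×3 + 4×4 = 29

29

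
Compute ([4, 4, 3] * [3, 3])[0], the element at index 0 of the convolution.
Use y[k] = Σ_i a[i]·b[k-i] at k=0. y[0] = 4×3 = 12

12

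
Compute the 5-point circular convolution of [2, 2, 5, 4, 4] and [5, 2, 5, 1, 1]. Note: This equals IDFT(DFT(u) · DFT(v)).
Either evaluate y[k] = Σ_j u[j]·v[(k-j) mod 5] directly, or use IDFT(DFT(u) · DFT(v)). y[0] = 2×5 + 2×1 + 5×1 + 4×5 + 4×2 = 45; y[1] = 2×2 + 2×5 + 5×1 + 4×1 + 4×5 = 43; y[2] = 2×5 + 2×2 + 5×5 + 4×1 + 4×1 = 47; y[3] = 2×1 + 2×5 + 5×2 + 4×5 + 4×1 = 46; y[4] = 2×1 + 2×1 + 5×5 + 4×2 + 4×5 = 57. Result: [45, 43, 47, 46, 57]

[45, 43, 47, 46, 57]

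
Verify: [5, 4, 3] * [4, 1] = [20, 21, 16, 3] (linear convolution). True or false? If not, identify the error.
Recompute linear convolution of [5, 4, 3] and [4, 1]: y[0] = 5×4 = 20; y[1] = 5×1 + 4×4 = 21; y[2] = 4×1 + 3×4 = 16; y[3] = 3×1 = 3 → [20, 21, 16, 3]. Given [20, 21, 16, 3] matches, so answer: Yes

Yes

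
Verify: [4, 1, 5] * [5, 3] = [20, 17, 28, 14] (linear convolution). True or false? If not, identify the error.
Recompute linear convolution of [4, 1, 5] and [5, 3]: y[0] = 4×5 = 20; y[1] = 4×3 + 1×5 = 17; y[2] = 1×3 + 5×5 = 28; y[3] = 5×3 = 15 → [20, 17, 28, 15]. Compare to given [20, 17, 28, 14]: they differ at index 3: given 14, correct 15, so answer: No

No. Error at index 3: given 14, correct 15.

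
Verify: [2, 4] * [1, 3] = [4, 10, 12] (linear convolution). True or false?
Recompute linear convolution of [2, 4] and [1, 3]: y[0] = 2×1 = 2; y[1] = 2×3 + 4×1 = 10; y[2] = 4×3 = 12 → [2, 10, 12]. Compare to given [4, 10, 12]: they differ at index 0: given 4, correct 2, so answer: No

No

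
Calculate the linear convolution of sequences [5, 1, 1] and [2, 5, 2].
y[0] = 5×2 = 10; y[1] = 5×5 + 1×2 = 27; y[2] = 5×2 + 1×5 + 1×2 = 17; y[3] = 1×2 + 1×5 = 7; y[4] = 1×2 = 2

[10, 27, 17, 7, 2]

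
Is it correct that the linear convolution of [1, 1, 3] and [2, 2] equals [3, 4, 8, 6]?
Recompute linear convolution of [1, 1, 3] and [2, 2]: y[0] = 1×2 = 2; y[1] = 1×2 + 1×2 = 4; y[2] = 1×2 + 3×2 = 8; y[3] = 3×2 = 6 → [2, 4, 8, 6]. Compare to given [3, 4, 8, 6]: they differ at index 0: given 3, correct 2, so answer: No

No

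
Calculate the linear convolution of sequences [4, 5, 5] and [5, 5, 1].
y[0] = 4×5 = 20; y[1] = 4×5 + 5×5 = 45; y[2] = 4×1 + 5×5 + 5×5 = 54; y[3] = 5×1 + 5×5 = 30; y[4] = 5×1 = 5

[20, 45, 54, 30, 5]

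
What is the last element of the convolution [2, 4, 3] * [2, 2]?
Use y[k] = Σ_i a[i]·b[k-i] at k=3. y[3] = 3×2 = 6

6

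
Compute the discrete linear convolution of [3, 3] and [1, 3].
y[0] = 3×1 = 3; y[1] = 3×3 + 3×1 = 12; y[2] = 3×3 = 9

[3, 12, 9]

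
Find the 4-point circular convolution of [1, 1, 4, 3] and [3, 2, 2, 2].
Use y[k] = Σ_j u[j]·v[(k-j) mod 4]. y[0] = 1×3 + 1×2 + 4×2 + 3×2 = 19; y[1] = 1×2 + 1×3 + 4×2 + 3×2 = 19; y[2] = 1×2 + 1×2 + 4×3 + 3×2 = 22; y[3] = 1×2 + 1×2 + 4×2 + 3×3 = 21. Result: [19, 19, 22, 21]

[19, 19, 22, 21]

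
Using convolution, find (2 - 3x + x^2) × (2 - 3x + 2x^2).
Ascending coefficients: a = [2, -3, 1], b = [2, -3, 2]. c[0] = 2×2 = 4; c[1] = 2×-3 + -3×2 = -12; c[2] = 2×2 + -3×-3 + 1×2 = 15; c[3] = -3×2 + 1×-3 = -9; c[4] = 1×2 = 2. Result coefficients: [4, -12, 15, -9, 2] → 4 - 12x + 15x^2 - 9x^3 + 2x^4

4 - 12x + 15x^2 - 9x^3 + 2x^4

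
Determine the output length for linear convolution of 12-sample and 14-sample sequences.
Linear/full convolution length: m + n - 1 = 12 + 14 - 1 = 25

25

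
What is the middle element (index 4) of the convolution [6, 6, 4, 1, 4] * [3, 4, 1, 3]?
Use y[k] = Σ_i a[i]·b[k-i] at k=4. y[4] = 6×3 + 4×1 + 1×4 + 4×3 = 38

38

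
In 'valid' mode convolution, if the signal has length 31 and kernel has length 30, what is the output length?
'Valid' mode counts only positions where the kernel fully overlaps the signal: m - n + 1 = 31 - 30 + 1 = 2

2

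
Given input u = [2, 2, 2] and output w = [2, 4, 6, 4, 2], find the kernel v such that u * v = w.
Output length 5 = len(u) + len(v) - 1 ⇒ len(v) = 3. Solve v forward using v[k] = (w[k] - Σ_{i≥1} u[i]·v[k-i]) / u[0]: v[0] = w[0] / u[0] = 2 / 2 = 1; v[1] = (w[1] - 2×1) / u[0] = (4 - 2×1) / 2 = 1; v[2] = (w[2] - 2×1 - 2×1) / u[0] = (6 - 2×1 - 2×1) / 2 = 1. So v = [1, 1, 1]. Forward-check [2, 2, 2] * [1, 1, 1]: w[0] = 2×1 = 2; w[1] = 2×1 + 2×1 = 4; w[2] = 2×1 + 2×1 + 2×1 = 6; w[3] = 2×1 + 2×1 = 4; w[4] = 2×1 = 2 → [2, 4, 6, 4, 2] ✓

[1, 1, 1]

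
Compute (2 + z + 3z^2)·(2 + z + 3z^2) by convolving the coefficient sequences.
Ascending coefficients: a = [2, 1, 3], b = [2, 1, 3]. c[0] = 2×2 = 4; c[1] = 2×1 + 1×2 = 4; c[2] = 2×3 + 1×1 + 3×2 = 13; c[3] = 1×3 + 3×1 = 6; c[4] = 3×3 = 9. Result coefficients: [4, 4, 13, 6, 9] → 4 + 4z + 13z^2 + 6z^3 + 9z^4

4 + 4z + 13z^2 + 6z^3 + 9z^4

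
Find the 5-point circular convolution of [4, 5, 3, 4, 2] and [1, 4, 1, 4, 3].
Use y[k] = Σ_j x[j]·h[(k-j) mod 5]. y[0] = 4×1 + 5×3 + 3×4 + 4×1 + 2×4 = 43; y[1] = 4×4 + 5×1 + 3×3 + 4×4 + 2×1 = 48; y[2] = 4×1 + 5×4 + 3×1 + 4×3 + 2×4 = 47; y[3] = 4×4 + 5×1 + 3×4 + 4×1 + 2×3 = 43; y[4] = 4×3 + 5×4 + 3×1 + 4×4 + 2×1 = 53. Result: [43, 48, 47, 43, 53]

[43, 48, 47, 43, 53]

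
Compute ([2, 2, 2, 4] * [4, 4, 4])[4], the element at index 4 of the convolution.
Use y[k] = Σ_i a[i]·b[k-i] at k=4. y[4] = 2×4 + 4×4 = 24

24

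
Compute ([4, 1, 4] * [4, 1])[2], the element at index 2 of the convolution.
Use y[k] = Σ_i a[i]·b[k-i] at k=2. y[2] = 1×1 + 4×4 = 17

17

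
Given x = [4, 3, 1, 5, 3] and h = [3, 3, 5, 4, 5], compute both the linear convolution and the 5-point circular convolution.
Linear: y_lin[0] = 4×3 = 12; y_lin[1] = 4×3 + 3×3 = 21; y_lin[2] = 4×5 + 3×3 + 1×3 = 32; y_lin[3] = 4×4 + 3×5 + 1×3 + 5×3 = 49; y_lin[4] = 4×5 + 3×4 + 1×5 + 5×3 + 3×3 = 61; y_lin[5] = 3×5 + 1×4 + 5×5 + 3×3 = 53; y_lin[6] = 1×5 + 5×4 + 3×5 = 40; y_lin[7] = 5×5 + 3×4 = 37; y_lin[8] = 3×5 = 15 → [12, 21, 32, 49, 61, 53, 40, 37, 15]. Circular (length 5): y[0] = 4×3 + 3×5 + 1×4 + 5×5 + 3×3 = 65; y[1] = 4×3 + 3×3 + 1×5 + 5×4 + 3×5 = 61; y[2] = 4×5 + 3×3 + 1×3 + 5×5 + 3×4 = 69; y[3] = 4×4 + 3×5 + 1×3 + 5×3 + 3×5 = 64; y[4] = 4×5 + 3×4 + 1×5 + 5×3 + 3×3 = 61 → [65, 61, 69, 64, 61]

Linear: [12, 21, 32, 49, 61, 53, 40, 37, 15], Circular: [65, 61, 69, 64, 61]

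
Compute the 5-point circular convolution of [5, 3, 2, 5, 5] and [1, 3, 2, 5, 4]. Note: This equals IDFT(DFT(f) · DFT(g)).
Either evaluate y[k] = Σ_j f[j]·g[(k-j) mod 5] directly, or use IDFT(DFT(f) · DFT(g)). y[0] = 5×1 + 3×4 + 2×5 + 5×2 + 5×3 = 52; y[1] = 5×3 + 3×1 + 2×4 + 5×5 + 5×2 = 61; y[2] = 5×2 + 3×3 + 2×1 + 5×4 + 5×5 = 66; y[3] = 5×5 + 3×2 + 2×3 + 5×1 + 5×4 = 62; y[4] = 5×4 + 3×5 + 2×2 + 5×3 + 5×1 = 59. Result: [52, 61, 66, 62, 59]

[52, 61, 66, 62, 59]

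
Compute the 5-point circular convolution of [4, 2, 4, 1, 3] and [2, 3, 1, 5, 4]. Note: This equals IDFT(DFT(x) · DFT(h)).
Either evaluate y[k] = Σ_j x[j]·h[(k-j) mod 5] directly, or use IDFT(DFT(x) · DFT(h)). y[0] = 4×2 + 2×4 + 4×5 + 1×1 + 3×3 = 46; y[1] = 4×3 + 2×2 + 4×4 + 1×5 + 3×1 = 40; y[2] = 4×1 + 2×3 + 4×2 + 1×4 + 3×5 = 37; y[3] = 4×5 + 2×1 + 4×3 + 1×2 + 3×4 = 48; y[4] = 4×4 + 2×5 + 4×1 + 1×3 + 3×2 = 39. Result: [46, 40, 37, 48, 39]

[46, 40, 37, 48, 39]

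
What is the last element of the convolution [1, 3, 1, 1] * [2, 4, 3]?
Use y[k] = Σ_i a[i]·b[k-i] at k=5. y[5] = 1×3 = 3

3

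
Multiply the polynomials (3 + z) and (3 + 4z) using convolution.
Ascending coefficients: a = [3, 1], b = [3, 4]. c[0] = 3×3 = 9; c[1] = 3×4 + 1×3 = 15; c[2] = 1×4 = 4. Result coefficients: [9, 15, 4] → 9 + 15z + 4z^2

9 + 15z + 4z^2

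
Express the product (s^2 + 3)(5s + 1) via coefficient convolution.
Ascending coefficients: a = [3, 0, 1], b = [1, 5]. c[0] = 3×1 = 3; c[1] = 3×5 + 0×1 = 15; c[2] = 0×5 + 1×1 = 1; c[3] = 1×5 = 5. Result coefficients: [3, 15, 1, 5] → 5s^3 + s^2 + 15s + 3

5s^3 + s^2 + 15s + 3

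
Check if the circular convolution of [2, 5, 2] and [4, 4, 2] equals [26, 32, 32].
Recompute circular convolution of [2, 5, 2] and [4, 4, 2]: y[0] = 2×4 + 5×2 + 2×4 = 26; y[1] = 2×4 + 5×4 + 2×2 = 32; y[2] = 2×2 + 5×4 + 2×4 = 32 → [26, 32, 32]. Given [26, 32, 32] matches, so answer: Yes

Yes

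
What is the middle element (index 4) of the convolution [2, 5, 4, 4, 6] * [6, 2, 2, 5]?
Use y[k] = Σ_i a[i]·b[k-i] at k=4. y[4] = 5×5 + 4×2 + 4×2 + 6×6 = 77

77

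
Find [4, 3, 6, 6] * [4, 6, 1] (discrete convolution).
y[0] = 4×4 = 16; y[1] = 4×6 + 3×4 = 36; y[2] = 4×1 + 3×6 + 6×4 = 46; y[3] = 3×1 + 6×6 + 6×4 = 63; y[4] = 6×1 + 6×6 = 42; y[5] = 6×1 = 6

[16, 36, 46, 63, 42, 6]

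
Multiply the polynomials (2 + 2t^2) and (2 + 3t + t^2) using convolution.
Ascending coefficients: a = [2, 0, 2], b = [2, 3, 1]. c[0] = 2×2 = 4; c[1] = 2×3 + 0×2 = 6; c[2] = 2×1 + 0×3 + 2×2 = 6; c[3] = 0×1 + 2×3 = 6; c[4] = 2×1 = 2. Result coefficients: [4, 6, 6, 6, 2] → 4 + 6t + 6t^2 + 6t^3 + 2t^4

4 + 6t + 6t^2 + 6t^3 + 2t^4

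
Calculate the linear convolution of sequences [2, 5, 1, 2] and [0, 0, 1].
y[0] = 2×0 = 0; y[1] = 2×0 + 5×0 = 0; y[2] = 2×1 + 5×0 + 1×0 = 2; y[3] = 5×1 + 1×0 + 2×0 = 5; y[4] = 1×1 + 2×0 = 1; y[5] = 2×1 = 2

[0, 0, 2, 5, 1, 2]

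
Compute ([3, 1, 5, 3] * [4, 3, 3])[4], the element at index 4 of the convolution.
Use y[k] = Σ_i a[i]·b[k-i] at k=4. y[4] = 5×3 + 3×3 = 24

24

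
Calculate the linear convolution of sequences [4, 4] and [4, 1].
y[0] = 4×4 = 16; y[1] = 4×1 + 4×4 = 20; y[2] = 4×1 = 4

[16, 20, 4]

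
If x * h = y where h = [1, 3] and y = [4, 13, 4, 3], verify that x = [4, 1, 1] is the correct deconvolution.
Forward-compute [4, 1, 1] * [1, 3]: y[0] = 4×1 = 4; y[1] = 4×3 + 1×1 = 13; y[2] = 1×3 + 1×1 = 4; y[3] = 1×3 = 3 → [4, 13, 4, 3]. Matches given y = [4, 13, 4, 3], so verified.

Verified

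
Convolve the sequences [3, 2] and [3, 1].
y[0] = 3×3 = 9; y[1] = 3×1 + 2×3 = 9; y[2] = 2×1 = 2

[9, 9, 2]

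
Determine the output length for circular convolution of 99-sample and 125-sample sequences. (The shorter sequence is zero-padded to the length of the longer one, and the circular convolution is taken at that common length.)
Circular convolution (zero-padding the shorter input) has length max(m, n) = max(99, 125) = 125

125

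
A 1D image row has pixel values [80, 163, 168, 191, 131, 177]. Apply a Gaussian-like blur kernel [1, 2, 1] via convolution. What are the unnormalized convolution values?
Convolve image row [80, 163, 168, 191, 131, 177] with kernel [1, 2, 1]: y[0] = 80×1 = 80; y[1] = 80×2 + 163×1 = 323; y[2] = 80×1 + 163×2 + 168×1 = 574; y[3] = 163×1 + 168×2 + 191×1 = 690; y[4] = 168×1 + 191×2 + 131×1 = 681; y[5] = 191×1 + 131×2 + 177×1 = 630; y[6] = 131×1 + 177×2 = 485; y[7] = 177×1 = 177 → [80, 323, 574, 690, 681, 630, 485, 177]. Normalization factor = sum(kernel) = 4.

[80, 323, 574, 690, 681, 630, 485, 177]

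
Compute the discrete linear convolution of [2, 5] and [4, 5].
y[0] = 2×4 = 8; y[1] = 2×5 + 5×4 = 30; y[2] = 5×5 = 25

[8, 30, 25]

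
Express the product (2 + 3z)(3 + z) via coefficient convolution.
Ascending coefficients: a = [2, 3], b = [3, 1]. c[0] = 2×3 = 6; c[1] = 2×1 + 3×3 = 11; c[2] = 3×1 = 3. Result coefficients: [6, 11, 3] → 6 + 11z + 3z^2

6 + 11z + 3z^2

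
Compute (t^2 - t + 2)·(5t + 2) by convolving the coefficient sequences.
Ascending coefficients: a = [2, -1, 1], b = [2, 5]. c[0] = 2×2 = 4; c[1] = 2×5 + -1×2 = 8; c[2] = -1×5 + 1×2 = -3; c[3] = 1×5 = 5. Result coefficients: [4, 8, -3, 5] → 5t^3 - 3t^2 + 8t + 4

5t^3 - 3t^2 + 8t + 4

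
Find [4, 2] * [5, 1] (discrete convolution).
y[0] = 4×5 = 20; y[1] = 4×1 + 2×5 = 14; y[2] = 2×1 = 2

[20, 14, 2]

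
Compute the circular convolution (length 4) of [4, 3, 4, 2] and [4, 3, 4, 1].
Use y[k] = Σ_j a[j]·b[(k-j) mod 4]. y[0] = 4×4 + 3×1 + 4×4 + 2×3 = 41; y[1] = 4×3 + 3×4 + 4×1 + 2×4 = 36; y[2] = 4×4 + 3×3 + 4×4 + 2×1 = 43; y[3] = 4×1 + 3×4 + 4×3 + 2×4 = 36. Result: [41, 36, 43, 36]

[41, 36, 43, 36]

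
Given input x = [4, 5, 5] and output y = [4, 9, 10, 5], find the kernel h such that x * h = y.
Output length 4 = len(x) + len(h) - 1 ⇒ len(h) = 2. Solve h forward using h[k] = (y[k] - Σ_{i≥1} x[i]·h[k-i]) / x[0]: h[0] = y[0] / x[0] = 4 / 4 = 1; h[1] = (y[1] - 5×1) / x[0] = (9 - 5×1) / 4 = 1. So h = [1, 1]. Forward-check [4, 5, 5] * [1, 1]: y[0] = 4×1 = 4; y[1] = 4×1 + 5×1 = 9; y[2] = 5×1 + 5×1 = 10; y[3] = 5×1 = 5 → [4, 9, 10, 5] ✓

[1, 1]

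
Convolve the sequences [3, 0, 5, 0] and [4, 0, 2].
y[0] = 3×4 = 12; y[1] = 3×0 + 0×4 = 0; y[2] = 3×2 + 0×0 + 5×4 = 26; y[3] = 0×2 + 5×0 + 0×4 = 0; y[4] = 5×2 + 0×0 = 10; y[5] = 0×2 = 0

[12, 0, 26, 0, 10, 0]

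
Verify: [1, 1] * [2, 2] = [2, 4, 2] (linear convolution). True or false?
Recompute linear convolution of [1, 1] and [2, 2]: y[0] = 1×2 = 2; y[1] = 1×2 + 1×2 = 4; y[2] = 1×2 = 2 → [2, 4, 2]. Given [2, 4, 2] matches, so answer: Yes

Yes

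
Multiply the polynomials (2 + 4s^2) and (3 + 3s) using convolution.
Ascending coefficients: a = [2, 0, 4], b = [3, 3]. c[0] = 2×3 = 6; c[1] = 2×3 + 0×3 = 6; c[2] = 0×3 + 4×3 = 12; c[3] = 4×3 = 12. Result coefficients: [6, 6, 12, 12] → 6 + 6s + 12s^2 + 12s^3

6 + 6s + 12s^2 + 12s^3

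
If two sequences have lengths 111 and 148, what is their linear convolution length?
Linear/full convolution length: m + n - 1 = 111 + 148 - 1 = 258

258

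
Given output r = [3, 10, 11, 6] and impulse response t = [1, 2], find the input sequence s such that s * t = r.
Deconvolve r=[3, 10, 11, 6] by t=[1, 2]. Since t[0]=1, solve forward: s[0] = r[0] / 1 = 3; s[1] = (r[1] - 3×2) / 1 = 4; s[2] = (r[2] - 4×2) / 1 = 3. So s = [3, 4, 3]. Check by forward convolution: r[0] = 3×1 = 3; r[1] = 3×2 + 4×1 = 10; r[2] = 4×2 + 3×1 = 11; r[3] = 3×2 = 6

[3, 4, 3]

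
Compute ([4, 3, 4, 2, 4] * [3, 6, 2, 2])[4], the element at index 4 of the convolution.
Use y[k] = Σ_i a[i]·b[k-i] at k=4. y[4] = 3×2 + 4×2 + 2×6 + 4×3 = 38

38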